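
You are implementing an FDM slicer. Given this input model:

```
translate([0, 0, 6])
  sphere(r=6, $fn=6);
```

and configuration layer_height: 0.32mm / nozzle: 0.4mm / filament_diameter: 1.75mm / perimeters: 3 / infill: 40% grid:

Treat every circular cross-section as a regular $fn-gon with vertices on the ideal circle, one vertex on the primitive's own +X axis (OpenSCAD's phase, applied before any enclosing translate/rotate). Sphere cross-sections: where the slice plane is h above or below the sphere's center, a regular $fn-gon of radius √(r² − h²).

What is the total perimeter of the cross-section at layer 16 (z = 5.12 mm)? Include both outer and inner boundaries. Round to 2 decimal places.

35.61 mm

At z = 5.12 mm: the r=6 sphere slices to a regular 6-gon of circumradius 5.935 (√(r²−h²) with h=0.88 from center) (perimeter = 2·6·5.935·sin(180°/6) = 35.61 mm). Overall, the cross-section is a single solid region. Total boundary length (outer) = 35.61 mm.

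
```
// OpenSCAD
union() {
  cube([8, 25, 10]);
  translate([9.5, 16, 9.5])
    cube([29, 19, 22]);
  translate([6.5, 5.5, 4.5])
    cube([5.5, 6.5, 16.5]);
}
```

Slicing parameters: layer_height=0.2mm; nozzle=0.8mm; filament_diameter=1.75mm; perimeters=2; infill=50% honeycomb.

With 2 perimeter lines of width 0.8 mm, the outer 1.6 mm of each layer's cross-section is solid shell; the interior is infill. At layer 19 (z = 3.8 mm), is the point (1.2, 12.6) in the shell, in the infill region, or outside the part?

shell

At z = 3.8 mm: the 8×25 cube contributes its full rectangle; the cube at (9.5, 16) is not intersected at this z (z outside [9.5, 31.5]); the cube at (6.5, 5.5) is absent (z outside [4.5, 21]); Taking the union: only the 8×25 cube is present, so the union is just that shape — 1 connected region. Overall, the cross-section is a single solid region. The nearest boundary edge runs (0.00, 25.00)→(0.00, 0.00); distance from the point to it = 1.20 mm. The point is inside the cross-section, 1.20 mm from the nearest boundary — within the 1.6 mm shell band (2 × 0.8).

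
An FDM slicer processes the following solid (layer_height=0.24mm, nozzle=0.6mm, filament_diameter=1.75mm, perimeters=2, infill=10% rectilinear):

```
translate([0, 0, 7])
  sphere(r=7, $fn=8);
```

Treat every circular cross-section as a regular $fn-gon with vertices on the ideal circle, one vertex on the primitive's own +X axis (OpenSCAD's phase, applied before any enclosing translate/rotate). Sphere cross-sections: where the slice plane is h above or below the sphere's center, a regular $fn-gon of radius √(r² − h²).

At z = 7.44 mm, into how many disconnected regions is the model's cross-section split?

At z = 7.44 mm: the r=7 sphere contributes a regular 8-gon of circumradius √(7²−0.44²) = 6.986. The result has 1 disconnected region.

1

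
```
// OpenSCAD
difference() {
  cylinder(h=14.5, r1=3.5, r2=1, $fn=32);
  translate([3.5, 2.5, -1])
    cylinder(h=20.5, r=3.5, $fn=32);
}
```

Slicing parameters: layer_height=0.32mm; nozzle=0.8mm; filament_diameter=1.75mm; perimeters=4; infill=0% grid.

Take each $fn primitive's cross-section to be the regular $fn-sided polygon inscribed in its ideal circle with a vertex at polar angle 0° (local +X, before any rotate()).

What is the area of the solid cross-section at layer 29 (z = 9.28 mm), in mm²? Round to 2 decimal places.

At z = 9.28 mm: the cone: at t=0.640 of its height the radius interpolates to r₁+(r₂−r₁)t = 1.900, giving a regular 32-gon of that circumradius (area = (32/2)·1.900²·sin(360°/32) = 11.27 mm²); the r=3.5 cylinder at (3.5, 2.5) contributes a regular 32-gon of circumradius 3.5 (area = (32/2)·3.500²·sin(360°/32) = 38.24 mm²); Taking the first minus the rest: starting from the cone (11.27 mm²), the r=3.5 cylinder at (3.5, 2.5) partially overlaps it — only the 2.24 mm² overlap (of its 38.24 mm²) is removed, clipping the outline — area = 9.02 mm². Overall, the cross-section is a single solid region. Net area = 9.02 mm².

9.02 mm²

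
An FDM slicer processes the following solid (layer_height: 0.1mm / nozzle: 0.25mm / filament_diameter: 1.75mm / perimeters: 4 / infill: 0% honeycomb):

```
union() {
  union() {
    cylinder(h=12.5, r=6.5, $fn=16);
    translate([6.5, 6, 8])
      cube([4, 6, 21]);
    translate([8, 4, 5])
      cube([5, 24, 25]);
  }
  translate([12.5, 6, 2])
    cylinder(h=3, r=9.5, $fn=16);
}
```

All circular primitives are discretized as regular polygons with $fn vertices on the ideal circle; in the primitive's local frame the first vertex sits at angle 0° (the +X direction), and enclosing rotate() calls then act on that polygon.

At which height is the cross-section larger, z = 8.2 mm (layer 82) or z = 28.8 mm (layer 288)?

layer 82 (z = 8.2 mm)

Layer 82 (z = 8.2): the r=6.5 cylinder gives a regular 16-gon of circumradius 6.5 (constant along its height) (area = (16/2)·6.500²·sin(360°/16) = 129.35 mm²); the cube at (6.5, 6) (footprint 4×6) is included at this height (area 24.00 mm²); the cube at (8, 4) (footprint 5×24) is included at this height (area 120.00 mm²); Merging all regions: the regions partially overlap — summed areas 273.35 mm² minus the doubly-counted overlap 15.00 mm² gives 258.35 mm² — area = 258.35 mm²; the cylinder at (12.5, 6) is not intersected at this z (z outside [2, 5]); Merging all regions: only that combined region is present, so the union is just that shape — area = 258.35 mm². So its area = 258.35 mm². Layer 288 (z = 28.8): the cylinder is not intersected at this z (z outside [0, 12.5]); the cube at (6.5, 6) is present — its section is the full 4×6 rectangle (area 24.00 mm²); the cube at (8, 4) (footprint 5×24) is included at this height (area 120.00 mm²); Merging all regions: the regions partially overlap — summed areas 144.00 mm² minus the doubly-counted overlap 15.00 mm² gives 129.00 mm² — area = 129.00 mm²; the cylinder at (12.5, 6) is absent (z outside [2, 5]); Combining (union): only the result so far is present, so the union is just that shape — area = 129.00 mm². So its area = 129.00 mm². Layer 82 is larger (258.35 vs 129.00 mm²).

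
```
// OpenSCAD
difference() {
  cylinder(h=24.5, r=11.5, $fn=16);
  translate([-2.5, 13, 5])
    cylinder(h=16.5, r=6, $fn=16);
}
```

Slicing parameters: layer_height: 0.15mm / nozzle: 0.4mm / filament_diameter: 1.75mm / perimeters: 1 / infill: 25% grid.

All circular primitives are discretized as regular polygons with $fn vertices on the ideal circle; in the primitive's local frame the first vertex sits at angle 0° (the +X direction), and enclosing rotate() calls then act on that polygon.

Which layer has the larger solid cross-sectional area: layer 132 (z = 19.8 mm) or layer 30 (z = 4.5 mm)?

layer 30 (z = 4.5 mm)

Layer 132 (z = 19.8): the cylinder: section is a regular 16-gon, circumradius r=11.5 (area = (16/2)·11.500²·sin(360°/16) = 404.88 mm²); the r=6 cylinder at (-2.5, 13) contributes a regular 16-gon of circumradius 6 (area = (16/2)·6.000²·sin(360°/16) = 110.21 mm²); After the difference (first − rest): starting from the r=11.5 cylinder (404.88 mm²), the r=6 cylinder at (-2.5, 13) partially overlaps it — only the 28.42 mm² overlap (of its 110.21 mm²) is removed, clipping the outline — area = 376.46 mm². So its area = 376.46 mm². Layer 30 (z = 4.5): the r=11.5 cylinder gives a regular 16-gon of circumradius 11.5 (constant along its height) (area = (16/2)·11.500²·sin(360°/16) = 404.88 mm²); the cylinder at (-2.5, 13) is not intersected at this z (z outside [5, 21.5]); Taking the first minus the rest: none of the subtracted shapes is present at this height, so the r=11.5 cylinder is unchanged — area = 404.88 mm². So its area = 404.88 mm². Layer 30 is larger (404.88 vs 376.46 mm²).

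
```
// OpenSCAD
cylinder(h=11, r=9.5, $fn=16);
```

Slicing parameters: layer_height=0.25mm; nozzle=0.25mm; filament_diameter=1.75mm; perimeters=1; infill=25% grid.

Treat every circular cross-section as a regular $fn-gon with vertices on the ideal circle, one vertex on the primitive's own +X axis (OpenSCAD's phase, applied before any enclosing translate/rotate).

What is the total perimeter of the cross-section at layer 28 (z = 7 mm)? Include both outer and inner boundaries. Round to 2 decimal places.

59.31 mm

At z = 7 mm: the r=9.5 cylinder gives a regular 16-gon of circumradius 9.5 (constant along its height) (perimeter = 2·16·9.500·sin(180°/16) = 59.31 mm). Overall, the cross-section is a single solid region. Total boundary length (outer) = 59.31 mm.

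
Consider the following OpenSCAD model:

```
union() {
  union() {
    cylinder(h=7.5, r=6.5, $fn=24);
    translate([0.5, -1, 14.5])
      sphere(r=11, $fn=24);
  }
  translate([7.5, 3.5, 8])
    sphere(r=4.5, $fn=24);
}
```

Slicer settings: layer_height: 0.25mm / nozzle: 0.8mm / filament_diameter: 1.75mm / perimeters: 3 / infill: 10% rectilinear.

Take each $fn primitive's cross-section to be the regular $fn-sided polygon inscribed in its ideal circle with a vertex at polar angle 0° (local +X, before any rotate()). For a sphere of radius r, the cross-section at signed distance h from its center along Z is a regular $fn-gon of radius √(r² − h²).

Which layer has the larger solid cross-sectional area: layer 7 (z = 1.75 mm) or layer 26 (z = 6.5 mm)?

Layer 7 (z = 1.75): the r=6.5 cylinder gives a regular 24-gon of circumradius 6.5 (constant along its height) (area = (24/2)·6.500²·sin(360°/24) = 131.22 mm²); the sphere at (0.5, -1) does not reach this height (|z−center|=12.750 > r=11); Combining (union): only the r=6.5 cylinder is present, so the union is just that shape — area = 131.22 mm²; the sphere at (7.5, 3.5) does not reach this height (|z−center|=6.250 > r=4.5); Combining (union): only that combined region is present, so the union is just that shape — area = 131.22 mm². So its area = 131.22 mm². Layer 26 (z = 6.5): the r=6.5 cylinder gives a regular 24-gon of circumradius 6.5 (constant along its height) (area = (24/2)·6.500²·sin(360°/24) = 131.22 mm²); the r=11 sphere at (0.5, -1) slices to a regular 24-gon of circumradius 7.550 (√(r²−h²) with h=8 from center) (area = (24/2)·7.550²·sin(360°/24) = 177.03 mm²); Merging all regions: the regions partially overlap — summed areas 308.25 mm² minus the doubly-counted overlap 130.96 mm² gives 177.29 mm² — area = 177.29 mm²; the sphere at (7.5, 3.5): section is a regular 24-gon, circumradius = √(r²−h²) = √(4.5²−1.5²) = 4.243 (area = (24/2)·4.243²·sin(360°/24) = 55.90 mm²); Merging all regions: the regions partially overlap — summed areas 233.20 mm² minus the doubly-counted overlap 18.19 mm² gives 215.01 mm² — area = 215.01 mm². So its area = 215.01 mm². Layer 26 is larger (215.01 vs 131.22 mm²).

layer 26 (z = 6.5 mm)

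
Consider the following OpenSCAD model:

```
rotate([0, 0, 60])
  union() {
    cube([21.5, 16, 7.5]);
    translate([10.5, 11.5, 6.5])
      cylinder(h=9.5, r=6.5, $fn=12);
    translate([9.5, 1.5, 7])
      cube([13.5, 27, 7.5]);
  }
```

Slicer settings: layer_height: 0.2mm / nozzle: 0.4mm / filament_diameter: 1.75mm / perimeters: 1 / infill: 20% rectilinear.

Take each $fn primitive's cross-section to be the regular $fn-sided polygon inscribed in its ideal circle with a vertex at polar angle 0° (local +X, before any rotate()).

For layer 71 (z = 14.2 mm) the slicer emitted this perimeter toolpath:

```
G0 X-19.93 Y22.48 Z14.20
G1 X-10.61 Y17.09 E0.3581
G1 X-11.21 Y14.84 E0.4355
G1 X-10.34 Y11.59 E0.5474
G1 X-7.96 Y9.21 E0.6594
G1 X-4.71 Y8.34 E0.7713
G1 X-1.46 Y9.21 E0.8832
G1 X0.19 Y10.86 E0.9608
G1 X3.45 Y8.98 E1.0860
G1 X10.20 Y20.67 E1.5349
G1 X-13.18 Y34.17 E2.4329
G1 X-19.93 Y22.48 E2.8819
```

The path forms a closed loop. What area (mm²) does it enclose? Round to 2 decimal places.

415.20 mm²

Apply the shoelace formula to the sequence of (X, Y) vertices; enclosed area = 415.20 mm².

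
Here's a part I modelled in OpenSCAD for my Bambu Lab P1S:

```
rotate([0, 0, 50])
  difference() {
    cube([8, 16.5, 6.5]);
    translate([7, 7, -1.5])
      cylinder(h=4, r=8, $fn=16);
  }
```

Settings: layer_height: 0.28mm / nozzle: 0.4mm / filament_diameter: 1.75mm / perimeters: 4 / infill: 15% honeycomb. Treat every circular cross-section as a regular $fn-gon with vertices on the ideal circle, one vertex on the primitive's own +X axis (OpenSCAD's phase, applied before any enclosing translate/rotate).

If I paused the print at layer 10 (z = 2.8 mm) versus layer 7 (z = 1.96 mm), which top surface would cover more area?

layer 10 (z = 2.8 mm)

Layer 10 (z = 2.8): the cube (footprint 8×16.5) is included at this height (area 132.00 mm²); the cylinder at (7, 7) does not reach this height (z outside [-1.5, 2.5]); Subtracting the remaining from the first: none of the subtracted shapes is present at this height, so the 8×16.5 cube is unchanged — area = 132.00 mm²; (rotated 50° about Z; rotation is an isometry so areas/perimeters/island counts are preserved). So its area = 132.00 mm². Layer 7 (z = 1.96): the cube is present — its section is the full 8×16.5 rectangle (area 132.00 mm²); the r=8 cylinder at (7, 7) contributes a regular 16-gon of circumradius 8 (area = (16/2)·8.000²·sin(360°/16) = 195.93 mm²); Subtracting the remaining from the first: starting from the 8×16.5 cube (132.00 mm²), the r=8 cylinder at (7, 7) partially overlaps it — only the 106.14 mm² overlap (of its 195.93 mm²) is removed, clipping the outline — area = 25.86 mm²; (rotated 50° about Z; rotation is an isometry so areas/perimeters/island counts are preserved). So its area = 25.86 mm². Layer 10 is larger (132.00 vs 25.86 mm²).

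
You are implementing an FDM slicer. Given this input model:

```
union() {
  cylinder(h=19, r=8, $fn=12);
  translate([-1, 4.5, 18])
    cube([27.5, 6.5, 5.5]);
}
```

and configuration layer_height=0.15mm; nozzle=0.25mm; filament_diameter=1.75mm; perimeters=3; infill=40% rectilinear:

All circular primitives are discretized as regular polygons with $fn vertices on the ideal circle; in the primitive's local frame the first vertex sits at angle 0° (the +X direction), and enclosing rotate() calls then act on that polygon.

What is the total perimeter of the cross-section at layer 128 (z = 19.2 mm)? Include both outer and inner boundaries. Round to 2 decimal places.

68.00 mm

At z = 19.2 mm: the cylinder is absent (z outside [0, 19]); the 27.5×6.5 cube at (-1, 4.5) contributes its full rectangle (perimeter 68.00 mm); Merging all regions: only the 27.5×6.5 cube at (-1, 4.5) is present, so the union is just that shape — boundary = 68.00 mm. Overall, the cross-section is a single solid region. Total boundary length (outer) = 68.00 mm.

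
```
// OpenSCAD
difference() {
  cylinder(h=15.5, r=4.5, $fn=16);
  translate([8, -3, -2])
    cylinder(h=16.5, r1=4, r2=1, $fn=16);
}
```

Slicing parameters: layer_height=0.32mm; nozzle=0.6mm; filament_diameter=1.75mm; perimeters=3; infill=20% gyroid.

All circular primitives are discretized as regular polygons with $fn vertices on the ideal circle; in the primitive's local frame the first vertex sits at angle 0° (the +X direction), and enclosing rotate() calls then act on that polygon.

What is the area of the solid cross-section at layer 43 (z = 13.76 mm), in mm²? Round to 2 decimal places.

61.99 mm²

At z = 13.76 mm: the r=4.5 cylinder gives a regular 16-gon of circumradius 4.5 (constant along its height) (area = (16/2)·4.500²·sin(360°/16) = 61.99 mm²); the cone at (8, -3) contributes a regular 16-gon of circumradius 1.135 (interpolated between r1=4 and r2=1 at t=0.955) (area = (16/2)·1.135²·sin(360°/16) = 3.94 mm²); Taking the first minus the rest: starting from the r=4.5 cylinder (61.99 mm²), the cone at (8, -3) misses the remaining region (no effect) — area = 61.99 mm². Overall, the cross-section is a single solid region. Net area = 61.99 mm².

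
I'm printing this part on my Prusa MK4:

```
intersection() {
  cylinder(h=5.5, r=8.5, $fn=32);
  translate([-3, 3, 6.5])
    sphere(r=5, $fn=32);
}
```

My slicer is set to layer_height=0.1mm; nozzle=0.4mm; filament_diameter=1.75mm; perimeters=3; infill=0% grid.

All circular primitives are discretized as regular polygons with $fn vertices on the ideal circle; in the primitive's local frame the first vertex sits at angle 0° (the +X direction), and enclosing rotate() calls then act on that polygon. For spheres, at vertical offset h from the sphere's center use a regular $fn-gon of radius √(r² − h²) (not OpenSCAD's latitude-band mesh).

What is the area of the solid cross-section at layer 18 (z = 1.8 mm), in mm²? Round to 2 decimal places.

9.08 mm²

At z = 1.8 mm: the r=8.5 cylinder gives a regular 32-gon of circumradius 8.5 (constant along its height) (area = (32/2)·8.500²·sin(360°/32) = 225.52 mm²); the r=5 sphere at (-3, 3) contributes a regular 32-gon of circumradius √(5²−4.7²) = 1.706 (area = (32/2)·1.706²·sin(360°/32) = 9.08 mm²); After intersecting: the r=5 sphere at (-3, 3) lies inside the r=8.5 cylinder, so the common part is the r=5 sphere at (-3, 3) itself — area = 9.08 mm². Overall, the cross-section is a single solid region. Net area = 9.08 mm².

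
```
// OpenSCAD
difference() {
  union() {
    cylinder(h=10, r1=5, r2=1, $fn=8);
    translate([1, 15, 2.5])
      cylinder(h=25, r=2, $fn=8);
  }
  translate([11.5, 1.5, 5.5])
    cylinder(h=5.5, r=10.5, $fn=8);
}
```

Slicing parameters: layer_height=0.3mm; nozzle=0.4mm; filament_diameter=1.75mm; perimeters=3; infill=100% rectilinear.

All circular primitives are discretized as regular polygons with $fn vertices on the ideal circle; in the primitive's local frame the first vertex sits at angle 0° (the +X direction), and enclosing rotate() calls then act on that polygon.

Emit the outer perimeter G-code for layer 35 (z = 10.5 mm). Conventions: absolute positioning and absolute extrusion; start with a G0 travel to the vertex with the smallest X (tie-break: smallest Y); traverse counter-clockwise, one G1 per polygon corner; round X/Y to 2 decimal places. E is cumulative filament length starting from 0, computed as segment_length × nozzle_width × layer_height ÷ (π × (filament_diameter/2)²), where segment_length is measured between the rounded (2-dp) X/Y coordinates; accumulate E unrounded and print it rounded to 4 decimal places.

G0 X-1.00 Y15.00 Z10.50
G1 X-0.41 Y13.59 E0.0763
G1 X1.00 Y13.00 E0.1525
G1 X2.41 Y13.59 E0.2288
G1 X3.00 Y15.00 E0.3050
G1 X2.41 Y16.41 E0.3813
G1 X1.00 Y17.00 E0.4575
G1 X-0.41 Y16.41 E0.5338
G1 X-1.00 Y15.00 E0.6100

At z = 10.5 mm: the cone is not intersected at this z (z outside [0, 10]); the r=2 cylinder at (1, 15) contributes a regular 8-gon of circumradius 2; Merging all regions: only the r=2 cylinder at (1, 15) is present, so the union is just that shape — 1 connected region; the r=10.5 cylinder at (11.5, 1.5) contributes a regular 8-gon of circumradius 10.5; Taking the first minus the rest: starting from the result so far, the r=10.5 cylinder at (11.5, 1.5) misses the remaining region (no effect) — 1 connected region. The outline is a single polygon with 8 vertices. Extrusion per mm of travel: 0.4 × 0.3 / (π × 0.875²) = 0.049890. Accumulating E over each segment gives final E = 0.6100.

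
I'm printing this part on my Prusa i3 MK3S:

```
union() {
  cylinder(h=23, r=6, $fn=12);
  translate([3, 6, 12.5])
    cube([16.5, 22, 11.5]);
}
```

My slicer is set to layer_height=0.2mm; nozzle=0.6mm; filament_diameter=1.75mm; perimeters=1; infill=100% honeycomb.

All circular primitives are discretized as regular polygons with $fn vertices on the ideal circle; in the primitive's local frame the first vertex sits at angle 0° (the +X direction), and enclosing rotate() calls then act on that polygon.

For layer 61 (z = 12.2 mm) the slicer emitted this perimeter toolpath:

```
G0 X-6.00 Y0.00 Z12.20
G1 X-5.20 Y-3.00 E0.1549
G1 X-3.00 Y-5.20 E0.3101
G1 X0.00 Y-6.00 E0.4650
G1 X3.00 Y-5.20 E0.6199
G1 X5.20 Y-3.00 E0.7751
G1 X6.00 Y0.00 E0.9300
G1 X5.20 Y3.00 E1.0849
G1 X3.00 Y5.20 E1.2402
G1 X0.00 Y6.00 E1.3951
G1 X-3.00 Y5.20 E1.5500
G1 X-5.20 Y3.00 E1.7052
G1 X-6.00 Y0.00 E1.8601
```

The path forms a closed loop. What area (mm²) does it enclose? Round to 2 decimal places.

108.08 mm²

Apply the shoelace formula to the sequence of (X, Y) vertices; enclosed area = 108.08 mm².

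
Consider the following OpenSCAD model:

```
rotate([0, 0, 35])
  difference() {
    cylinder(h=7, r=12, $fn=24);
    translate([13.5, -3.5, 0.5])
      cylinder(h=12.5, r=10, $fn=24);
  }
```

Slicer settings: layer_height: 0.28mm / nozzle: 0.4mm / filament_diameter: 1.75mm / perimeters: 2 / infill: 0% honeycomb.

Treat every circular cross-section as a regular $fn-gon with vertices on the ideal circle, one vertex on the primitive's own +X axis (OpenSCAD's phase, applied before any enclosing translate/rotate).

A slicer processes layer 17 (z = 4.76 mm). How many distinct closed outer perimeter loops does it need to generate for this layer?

1

At z = 4.76 mm: the cylinder: section is a regular 24-gon, circumradius r=12; the cylinder at (13.5, -3.5): section is a regular 24-gon, circumradius r=10; Taking the first minus the rest: starting from the r=12 cylinder, the r=10 cylinder at (13.5, -3.5) partially overlaps it — only the 92.20 mm² overlap (of its 310.58 mm²) is removed, clipping the outline — 1 connected region; (rotated 35° about Z; rotation is an isometry so areas/perimeters/island counts are preserved). The result has 1 disconnected region.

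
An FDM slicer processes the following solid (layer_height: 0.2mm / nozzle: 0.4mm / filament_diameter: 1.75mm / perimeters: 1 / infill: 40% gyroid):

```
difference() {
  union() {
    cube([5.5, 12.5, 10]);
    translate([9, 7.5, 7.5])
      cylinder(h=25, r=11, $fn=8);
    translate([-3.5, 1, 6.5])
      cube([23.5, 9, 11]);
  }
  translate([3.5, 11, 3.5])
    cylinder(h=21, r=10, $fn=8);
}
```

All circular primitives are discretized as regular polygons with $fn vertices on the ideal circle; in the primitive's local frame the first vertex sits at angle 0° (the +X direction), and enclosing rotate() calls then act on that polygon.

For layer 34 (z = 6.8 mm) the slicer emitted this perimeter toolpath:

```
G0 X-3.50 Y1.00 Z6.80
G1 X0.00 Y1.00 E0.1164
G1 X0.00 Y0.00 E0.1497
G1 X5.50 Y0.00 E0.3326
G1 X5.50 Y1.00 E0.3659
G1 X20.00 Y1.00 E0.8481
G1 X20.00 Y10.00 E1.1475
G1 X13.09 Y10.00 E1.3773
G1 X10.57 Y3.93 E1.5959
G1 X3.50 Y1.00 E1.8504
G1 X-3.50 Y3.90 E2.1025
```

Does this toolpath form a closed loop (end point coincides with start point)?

Start point (G0): (-3.50, 1.00). End point (last G1): the path does not return to the start — open.

no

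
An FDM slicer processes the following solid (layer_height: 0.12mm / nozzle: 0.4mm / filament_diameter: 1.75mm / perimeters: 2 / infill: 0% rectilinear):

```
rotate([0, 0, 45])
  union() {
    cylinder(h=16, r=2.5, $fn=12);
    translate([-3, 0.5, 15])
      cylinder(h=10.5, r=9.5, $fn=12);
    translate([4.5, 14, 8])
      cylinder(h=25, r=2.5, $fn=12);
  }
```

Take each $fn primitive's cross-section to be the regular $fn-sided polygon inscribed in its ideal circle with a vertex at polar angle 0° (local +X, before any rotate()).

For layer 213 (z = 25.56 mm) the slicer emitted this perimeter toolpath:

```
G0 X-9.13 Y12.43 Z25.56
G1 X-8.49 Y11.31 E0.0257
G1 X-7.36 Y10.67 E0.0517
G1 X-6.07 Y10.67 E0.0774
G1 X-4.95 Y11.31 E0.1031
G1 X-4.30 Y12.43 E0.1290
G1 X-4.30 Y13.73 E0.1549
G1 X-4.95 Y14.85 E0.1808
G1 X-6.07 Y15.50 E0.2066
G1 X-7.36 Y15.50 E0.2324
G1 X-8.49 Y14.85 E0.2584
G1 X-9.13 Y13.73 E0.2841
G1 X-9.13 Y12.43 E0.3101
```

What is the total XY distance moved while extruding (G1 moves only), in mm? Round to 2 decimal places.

15.54 mm

Sum the Euclidean lengths of each G1 segment: total = 15.54 mm.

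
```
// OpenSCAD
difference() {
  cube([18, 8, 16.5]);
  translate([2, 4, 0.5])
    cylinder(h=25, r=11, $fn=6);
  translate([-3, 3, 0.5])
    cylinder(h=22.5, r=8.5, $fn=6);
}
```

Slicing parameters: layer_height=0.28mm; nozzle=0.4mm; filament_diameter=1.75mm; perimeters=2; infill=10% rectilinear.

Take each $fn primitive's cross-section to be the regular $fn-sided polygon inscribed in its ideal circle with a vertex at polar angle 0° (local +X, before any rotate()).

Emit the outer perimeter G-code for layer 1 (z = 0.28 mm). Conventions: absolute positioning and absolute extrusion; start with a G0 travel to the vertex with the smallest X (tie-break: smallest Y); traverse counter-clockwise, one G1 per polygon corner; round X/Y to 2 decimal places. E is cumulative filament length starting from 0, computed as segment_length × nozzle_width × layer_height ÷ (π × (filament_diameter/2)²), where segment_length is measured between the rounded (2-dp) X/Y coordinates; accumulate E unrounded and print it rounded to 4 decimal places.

G0 X0.00 Y0.00 Z0.28
G1 X18.00 Y0.00 E0.8382
G1 X18.00 Y8.00 E1.2107
G1 X0.00 Y8.00 E2.0488
G1 X0.00 Y0.00 E2.4213

At z = 0.28 mm: the 18×8 cube contributes its full rectangle; the cylinder at (2, 4) does not reach this height (z outside [0.5, 25.5]); the cylinder at (-3, 3) is not intersected at this z (z outside [0.5, 23]); Subtracting the remaining from the first: none of the subtracted shapes is present at this height, so the 18×8 cube is unchanged — 1 connected region. The outline is a single polygon with 4 vertices. Extrusion per mm of travel: 0.4 × 0.28 / (π × 0.875²) = 0.046564. Accumulating E over each segment gives final E = 2.4213.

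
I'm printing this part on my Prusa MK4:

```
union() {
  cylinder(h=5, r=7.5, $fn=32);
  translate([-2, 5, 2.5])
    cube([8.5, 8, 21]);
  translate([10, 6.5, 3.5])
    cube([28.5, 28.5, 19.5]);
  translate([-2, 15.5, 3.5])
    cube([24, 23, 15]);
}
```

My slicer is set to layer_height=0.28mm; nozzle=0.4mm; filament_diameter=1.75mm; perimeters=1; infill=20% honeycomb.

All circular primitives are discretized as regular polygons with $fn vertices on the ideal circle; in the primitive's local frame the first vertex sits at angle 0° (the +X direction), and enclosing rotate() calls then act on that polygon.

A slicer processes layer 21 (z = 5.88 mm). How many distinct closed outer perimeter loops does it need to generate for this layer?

At z = 5.88 mm: the cylinder is not intersected at this z (z outside [0, 5]); the cube at (-2, 5) is present — its section is the full 8.5×8 rectangle; the cube at (10, 6.5) is present — its section is the full 28.5×28.5 rectangle; the 24×23 cube at (-2, 15.5) contributes its full rectangle; Taking the union: the regions partially overlap (shared area 234.00 mm²), so overlapping operands fuse into one piece — 2 connected regions. The result has 2 disconnected regions.

2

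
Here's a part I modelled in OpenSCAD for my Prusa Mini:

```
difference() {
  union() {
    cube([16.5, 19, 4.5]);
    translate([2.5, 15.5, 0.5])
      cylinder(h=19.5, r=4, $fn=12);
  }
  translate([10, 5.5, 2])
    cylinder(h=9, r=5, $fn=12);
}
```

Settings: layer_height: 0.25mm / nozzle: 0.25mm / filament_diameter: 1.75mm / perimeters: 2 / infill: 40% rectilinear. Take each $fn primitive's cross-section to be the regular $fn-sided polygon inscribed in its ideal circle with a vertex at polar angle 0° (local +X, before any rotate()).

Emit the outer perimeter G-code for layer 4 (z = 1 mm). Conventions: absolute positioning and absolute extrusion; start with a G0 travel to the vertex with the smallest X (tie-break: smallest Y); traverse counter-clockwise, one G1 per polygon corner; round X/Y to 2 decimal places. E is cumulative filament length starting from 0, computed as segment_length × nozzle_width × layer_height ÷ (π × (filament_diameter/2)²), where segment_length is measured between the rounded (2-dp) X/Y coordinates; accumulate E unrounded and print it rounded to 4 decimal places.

G0 X-1.50 Y15.50 Z1.00
G1 X-0.96 Y13.50 E0.0538
G1 X0.00 Y12.54 E0.0891
G1 X0.00 Y0.00 E0.4150
G1 X16.50 Y0.00 E0.8437
G1 X16.50 Y19.00 E1.3374
G1 X4.37 Y19.00 E1.6526
G1 X2.50 Y19.50 E1.7029
G1 X0.63 Y19.00 E1.7532
G1 X0.00 Y19.00 E1.7696
G1 X0.00 Y18.46 E1.7836
G1 X-0.96 Y17.50 E1.8189
G1 X-1.50 Y15.50 E1.8727

At z = 1 mm: the cube is present — its section is the full 16.5×19 rectangle; the r=4 cylinder at (2.5, 15.5) contributes a regular 12-gon of circumradius 4; Merging all regions: the regions partially overlap (shared area 41.21 mm²), so overlapping operands fuse into one piece — 1 connected region; the cylinder at (10, 5.5) is not intersected at this z (z outside [2, 11]); Subtracting the remaining from the first: none of the subtracted shapes is present at this height, so that combined region is unchanged — 1 connected region. The outline is a single polygon with 12 vertices. Extrusion per mm of travel: 0.25 × 0.25 / (π × 0.875²) = 0.025984. Accumulating E over each segment gives final E = 1.8727.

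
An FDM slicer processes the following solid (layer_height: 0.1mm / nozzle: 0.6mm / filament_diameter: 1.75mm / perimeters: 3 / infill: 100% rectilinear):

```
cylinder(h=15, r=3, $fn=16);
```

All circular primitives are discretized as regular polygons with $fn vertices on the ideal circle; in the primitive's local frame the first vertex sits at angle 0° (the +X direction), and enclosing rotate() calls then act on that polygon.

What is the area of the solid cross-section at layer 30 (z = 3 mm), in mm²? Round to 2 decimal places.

27.55 mm²

At z = 3 mm: the cylinder: section is a regular 16-gon, circumradius r=3 (area = (16/2)·3.000²·sin(360°/16) = 27.55 mm²). Overall, the cross-section is a single solid region. Net area = 27.55 mm².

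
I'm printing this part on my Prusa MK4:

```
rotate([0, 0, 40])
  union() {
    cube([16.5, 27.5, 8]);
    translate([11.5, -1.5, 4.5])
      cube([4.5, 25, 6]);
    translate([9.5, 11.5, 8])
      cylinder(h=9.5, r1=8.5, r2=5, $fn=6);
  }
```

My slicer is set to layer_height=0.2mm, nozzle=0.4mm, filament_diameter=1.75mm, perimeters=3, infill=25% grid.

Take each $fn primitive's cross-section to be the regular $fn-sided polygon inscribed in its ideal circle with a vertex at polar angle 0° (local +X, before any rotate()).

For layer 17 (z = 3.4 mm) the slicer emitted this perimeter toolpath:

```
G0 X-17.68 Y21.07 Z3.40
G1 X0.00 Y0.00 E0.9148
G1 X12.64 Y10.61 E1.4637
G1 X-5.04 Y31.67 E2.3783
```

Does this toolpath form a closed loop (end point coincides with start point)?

Start point (G0): (-17.68, 21.07). End point (last G1): the path does not return to the start — open.

no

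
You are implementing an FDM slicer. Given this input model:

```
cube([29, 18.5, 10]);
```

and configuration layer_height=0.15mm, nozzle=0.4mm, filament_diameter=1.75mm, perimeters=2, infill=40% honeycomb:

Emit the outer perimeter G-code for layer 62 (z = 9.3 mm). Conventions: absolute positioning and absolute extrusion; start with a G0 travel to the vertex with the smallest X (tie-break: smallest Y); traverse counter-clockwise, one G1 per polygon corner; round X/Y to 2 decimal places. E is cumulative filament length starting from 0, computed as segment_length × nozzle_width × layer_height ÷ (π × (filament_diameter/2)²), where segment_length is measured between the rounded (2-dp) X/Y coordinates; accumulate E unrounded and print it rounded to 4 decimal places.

G0 X0.00 Y0.00 Z9.30
G1 X29.00 Y0.00 E0.7234
G1 X29.00 Y18.50 E1.1849
G1 X0.00 Y18.50 E1.9083
G1 X0.00 Y0.00 E2.3698

At z = 9.3 mm: the 29×18.5 cube contributes its full rectangle. The outline is a single polygon with 4 vertices. Extrusion per mm of travel: 0.4 × 0.15 / (π × 0.875²) = 0.024945. Accumulating E over each segment gives final E = 2.3698.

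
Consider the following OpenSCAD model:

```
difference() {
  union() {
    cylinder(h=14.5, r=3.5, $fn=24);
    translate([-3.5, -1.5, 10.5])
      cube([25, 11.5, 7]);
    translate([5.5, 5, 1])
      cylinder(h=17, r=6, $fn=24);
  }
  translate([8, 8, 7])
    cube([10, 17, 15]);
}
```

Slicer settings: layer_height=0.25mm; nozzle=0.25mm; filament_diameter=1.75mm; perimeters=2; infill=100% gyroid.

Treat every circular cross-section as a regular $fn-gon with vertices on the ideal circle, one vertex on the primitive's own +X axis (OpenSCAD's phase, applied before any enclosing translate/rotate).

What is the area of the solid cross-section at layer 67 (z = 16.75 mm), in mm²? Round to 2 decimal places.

271.60 mm²

At z = 16.75 mm: the cylinder is not intersected at this z (z outside [0, 14.5]); the cube at (-3.5, -1.5) is present — its section is the full 25×11.5 rectangle (area 287.50 mm²); the cylinder at (5.5, 5): section is a regular 24-gon, circumradius r=6 (area = (24/2)·6.000²·sin(360°/24) = 111.81 mm²); Taking the union: the regions partially overlap — summed areas 399.31 mm² minus the doubly-counted overlap 107.54 mm² gives 291.77 mm² — area = 291.77 mm²; the cube at (8, 8) is present — its section is the full 10×17 rectangle (area 170.00 mm²); Taking the first minus the rest: starting from that combined region (291.77 mm²), the 10×17 cube at (8, 8) partially overlaps it — only the 20.17 mm² overlap (of its 170.00 mm²) is removed, clipping the outline — area = 271.60 mm². Overall, the cross-section is a single solid region. Net area = 271.60 mm².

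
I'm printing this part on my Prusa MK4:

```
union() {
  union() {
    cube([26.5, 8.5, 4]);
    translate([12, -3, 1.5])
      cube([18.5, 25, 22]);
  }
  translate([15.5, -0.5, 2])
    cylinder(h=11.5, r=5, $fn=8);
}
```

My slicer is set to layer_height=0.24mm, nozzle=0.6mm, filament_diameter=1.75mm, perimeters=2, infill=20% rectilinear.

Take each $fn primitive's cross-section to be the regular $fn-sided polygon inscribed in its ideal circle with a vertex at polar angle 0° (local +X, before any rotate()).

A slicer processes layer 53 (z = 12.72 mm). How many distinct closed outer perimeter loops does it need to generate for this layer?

1

At z = 12.72 mm: the cube is not intersected at this z (z outside [0, 4]); the cube at (12, -3) is present — its section is the full 18.5×25 rectangle; Merging all regions: only the 18.5×25 cube at (12, -3) is present, so the union is just that shape — 1 connected region; the r=5 cylinder at (15.5, -0.5) contributes a regular 8-gon of circumradius 5; Merging all regions: the regions partially overlap (shared area 52.60 mm²), so overlapping operands fuse into one piece — 1 connected region. The result has 1 disconnected region.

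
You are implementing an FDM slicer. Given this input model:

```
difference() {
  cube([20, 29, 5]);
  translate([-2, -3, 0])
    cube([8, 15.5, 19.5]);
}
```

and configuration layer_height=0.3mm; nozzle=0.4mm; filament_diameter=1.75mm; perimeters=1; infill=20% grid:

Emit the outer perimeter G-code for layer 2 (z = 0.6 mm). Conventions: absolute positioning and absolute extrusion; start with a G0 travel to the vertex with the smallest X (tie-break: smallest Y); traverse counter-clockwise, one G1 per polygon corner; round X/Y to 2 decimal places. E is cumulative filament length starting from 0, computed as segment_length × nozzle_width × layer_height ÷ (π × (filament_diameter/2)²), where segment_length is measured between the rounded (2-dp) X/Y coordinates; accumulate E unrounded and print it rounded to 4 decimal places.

At z = 0.6 mm: the 20×29 cube contributes its full rectangle; the cube at (-2, -3) is present — its section is the full 8×15.5 rectangle; Taking the first minus the rest: starting from the 20×29 cube, the 8×15.5 cube at (-2, -3) partially overlaps it — only the 75.00 mm² overlap (of its 124.00 mm²) is removed, clipping the outline — 1 connected region. The outline is a single polygon with 6 vertices. Extrusion per mm of travel: 0.4 × 0.3 / (π × 0.875²) = 0.049890. Accumulating E over each segment gives final E = 4.8892.

G0 X0.00 Y12.50 Z0.60
G1 X6.00 Y12.50 E0.2993
G1 X6.00 Y0.00 E0.9230
G1 X20.00 Y0.00 E1.6214
G1 X20.00 Y29.00 E3.0682
G1 X0.00 Y29.00 E4.0661
G1 X0.00 Y12.50 E4.8892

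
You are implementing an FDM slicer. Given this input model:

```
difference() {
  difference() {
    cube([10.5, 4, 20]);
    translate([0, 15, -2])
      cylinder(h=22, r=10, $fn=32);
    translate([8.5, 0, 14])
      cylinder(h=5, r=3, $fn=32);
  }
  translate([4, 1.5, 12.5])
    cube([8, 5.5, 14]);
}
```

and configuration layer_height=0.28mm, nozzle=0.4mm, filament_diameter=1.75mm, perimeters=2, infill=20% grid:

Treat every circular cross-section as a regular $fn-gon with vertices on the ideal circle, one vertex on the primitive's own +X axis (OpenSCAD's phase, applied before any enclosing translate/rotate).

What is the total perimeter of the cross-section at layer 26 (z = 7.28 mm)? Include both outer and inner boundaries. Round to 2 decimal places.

29.00 mm

At z = 7.28 mm: the 10.5×4 cube contributes its full rectangle (perimeter 29.00 mm); the r=10 cylinder at (0, 15) contributes a regular 32-gon of circumradius 10 (perimeter = 2·32·10.000·sin(180°/32) = 62.73 mm); the cylinder at (8.5, 0) is absent (z outside [14, 19]); Subtracting the remaining from the first: starting from the 10.5×4 cube, the r=10 cylinder at (0, 15) misses the remaining region (no effect) — boundary = 29.00 mm; the cube at (4, 1.5) is absent (z outside [12.5, 26.5]); Subtracting the remaining from the first: none of the subtracted shapes is present at this height, so the result so far is unchanged — boundary = 29.00 mm. Overall, the cross-section is a single solid region. Total boundary length (outer) = 29.00 mm.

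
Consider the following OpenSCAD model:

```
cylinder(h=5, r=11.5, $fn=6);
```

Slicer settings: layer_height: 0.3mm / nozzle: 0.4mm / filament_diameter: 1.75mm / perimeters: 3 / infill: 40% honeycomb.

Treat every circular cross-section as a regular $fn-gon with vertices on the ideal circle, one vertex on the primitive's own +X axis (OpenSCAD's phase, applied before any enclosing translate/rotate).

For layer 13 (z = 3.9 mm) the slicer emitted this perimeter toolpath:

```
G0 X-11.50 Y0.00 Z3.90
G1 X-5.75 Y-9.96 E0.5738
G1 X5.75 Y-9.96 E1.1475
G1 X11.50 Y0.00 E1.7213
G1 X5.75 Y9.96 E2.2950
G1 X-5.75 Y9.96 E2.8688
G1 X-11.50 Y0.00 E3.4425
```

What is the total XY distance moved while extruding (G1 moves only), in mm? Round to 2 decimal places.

Sum the Euclidean lengths of each G1 segment: total = 69.00 mm.

69.00 mm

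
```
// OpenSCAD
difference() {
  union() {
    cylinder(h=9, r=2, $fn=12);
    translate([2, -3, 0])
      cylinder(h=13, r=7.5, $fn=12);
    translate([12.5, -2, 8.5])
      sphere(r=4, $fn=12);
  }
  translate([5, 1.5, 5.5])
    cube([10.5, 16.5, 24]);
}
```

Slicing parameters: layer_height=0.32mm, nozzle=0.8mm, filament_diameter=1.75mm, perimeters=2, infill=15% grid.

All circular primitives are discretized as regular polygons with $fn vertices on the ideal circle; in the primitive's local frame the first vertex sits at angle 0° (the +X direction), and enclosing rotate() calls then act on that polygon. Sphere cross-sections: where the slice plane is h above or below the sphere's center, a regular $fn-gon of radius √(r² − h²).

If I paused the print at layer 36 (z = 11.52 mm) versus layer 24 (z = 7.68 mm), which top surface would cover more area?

Layer 36 (z = 11.52): the cylinder is absent (z outside [0, 9]); the r=7.5 cylinder at (2, -3) gives a regular 12-gon of circumradius 7.5 (constant along its height) (area = (12/2)·7.500²·sin(360°/12) = 168.75 mm²); the r=4 sphere at (12.5, -2) slices to a regular 12-gon of circumradius 2.623 (√(r²−h²) with h=3.02 from center) (area = (12/2)·2.623²·sin(360°/12) = 20.64 mm²); Merging all regions: the 2 present regions are separate (no shared area or edge), so areas and boundary lengths simply add and each stays a separate island — area = 189.39 mm²; the cube at (5, 1.5) (footprint 10.5×16.5) is included at this height (area 173.25 mm²); Subtracting the remaining from the first: starting from the result so far (189.39 mm²), the 10.5×16.5 cube at (5, 1.5) partially overlaps it — only the 3.56 mm² overlap (of its 173.25 mm²) is removed, clipping the outline — area = 185.83 mm². So its area = 185.83 mm². Layer 24 (z = 7.68): the r=2 cylinder contributes a regular 12-gon of circumradius 2 (area = (12/2)·2.000²·sin(360°/12) = 12.00 mm²); the r=7.5 cylinder at (2, -3) contributes a regular 12-gon of circumradius 7.5 (area = (12/2)·7.500²·sin(360°/12) = 168.75 mm²); the sphere at (12.5, -2): section is a regular 12-gon, circumradius = √(r²−h²) = √(4²−0.82²) = 3.915 (area = (12/2)·3.915²·sin(360°/12) = 45.98 mm²); Merging all regions: the regions partially overlap — summed areas 226.73 mm² minus the doubly-counted overlap 13.42 mm² gives 213.31 mm² — area = 213.31 mm²; the 10.5×16.5 cube at (5, 1.5) contributes its full rectangle (area 173.25 mm²); Taking the first minus the rest: starting from that combined region (213.31 mm²), the 10.5×16.5 cube at (5, 1.5) partially overlaps it — only the 4.21 mm² overlap (of its 173.25 mm²) is removed, clipping the outline — area = 209.11 mm². So its area = 209.11 mm². Layer 24 is larger (209.11 vs 185.83 mm²).

layer 24 (z = 7.68 mm)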